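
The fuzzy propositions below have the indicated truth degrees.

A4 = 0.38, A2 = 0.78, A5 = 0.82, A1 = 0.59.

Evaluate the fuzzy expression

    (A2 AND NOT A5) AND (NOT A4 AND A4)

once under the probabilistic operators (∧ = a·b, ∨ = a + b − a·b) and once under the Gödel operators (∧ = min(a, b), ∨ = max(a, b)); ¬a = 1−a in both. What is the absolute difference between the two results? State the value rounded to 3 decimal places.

Under probabilistic:
  NOT A5 = 1 − 0.8200 = 0.1800
  A2 AND NOT A5 = a·b on (0.7800, 0.1800) = 0.1404
  NOT A4 = 1 − 0.3800 = 0.6200
  NOT A4 AND A4 = a·b on (0.6200, 0.3800) = 0.2356
  (A2 AND NOT A5) AND (NOT A4 AND A4) = a·b on (0.1404, 0.2356) = 0.0331
  → value = 0.0331
Under Gödel:
  NOT A5 = 1 − 0.82 = 0.18
  A2 AND NOT A5 = min(a, b) on (0.78, 0.18) = 0.18
  NOT A4 = 1 − 0.38 = 0.62
  NOT A4 AND A4 = min(a, b) on (0.62, 0.38) = 0.38
  (A2 AND NOT A5) AND (NOT A4 AND A4) = min(a, b) on (0.18, 0.38) = 0.18
  → value = 0.1800
|0.0331 − 0.1800| = 0.147

0.147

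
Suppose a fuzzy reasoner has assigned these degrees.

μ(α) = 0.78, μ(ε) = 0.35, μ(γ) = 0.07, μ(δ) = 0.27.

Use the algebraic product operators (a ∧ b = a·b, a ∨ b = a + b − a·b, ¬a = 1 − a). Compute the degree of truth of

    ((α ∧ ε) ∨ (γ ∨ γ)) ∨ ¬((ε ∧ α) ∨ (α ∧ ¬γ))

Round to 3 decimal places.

α ∧ ε = a·b on (0.7800, 0.3500) = 0.2730
γ ∨ γ = a + b − a·b on (0.0700, 0.0700) = 0.1351
(α ∧ ε) ∨ (γ ∨ γ) = a + b − a·b on (0.2730, 0.1351) = 0.3712
ε ∧ α = a·b on (0.3500, 0.7800) = 0.2730
¬γ = 1 − 0.0700 = 0.9300
α ∧ ¬γ = a·b on (0.7800, 0.9300) = 0.7254
(ε ∧ α) ∨ (α ∧ ¬γ) = a + b − a·b on (0.2730, 0.7254) = 0.8004
¬((ε ∧ α) ∨ (α ∧ ¬γ)) = 1 − 0.8004 = 0.1996
((α ∧ ε) ∨ (γ ∨ γ)) ∨ ¬((ε ∧ α) ∨ (α ∧ ¬γ)) = a + b − a·b on (0.3712, 0.1996) = 0.4967

0.497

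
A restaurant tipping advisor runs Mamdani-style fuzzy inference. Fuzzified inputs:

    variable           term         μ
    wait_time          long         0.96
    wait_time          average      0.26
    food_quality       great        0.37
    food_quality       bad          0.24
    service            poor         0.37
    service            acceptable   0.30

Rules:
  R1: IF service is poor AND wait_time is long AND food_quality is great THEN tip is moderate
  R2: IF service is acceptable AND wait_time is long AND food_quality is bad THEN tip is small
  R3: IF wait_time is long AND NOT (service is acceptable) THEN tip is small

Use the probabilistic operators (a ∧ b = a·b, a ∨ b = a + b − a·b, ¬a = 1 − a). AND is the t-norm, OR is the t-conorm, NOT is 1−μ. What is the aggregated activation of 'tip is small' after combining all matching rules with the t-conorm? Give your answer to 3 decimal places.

0.695

R1: poor=0.37, long=0.96, great=0.37; AND[a·b] → w = 0.1314
R2: acceptable=0.30, long=0.96, bad=0.24; AND[a·b] → w = 0.0691
R3: long=0.96, ¬acceptable=1−0.30=0.70; AND[a·b] → w = 0.6720
Rules with consequent 'small': {R2, R3} → strengths 0.0691, 0.6720
Aggregate via t-conorm [a + b − a·b]: 0.6947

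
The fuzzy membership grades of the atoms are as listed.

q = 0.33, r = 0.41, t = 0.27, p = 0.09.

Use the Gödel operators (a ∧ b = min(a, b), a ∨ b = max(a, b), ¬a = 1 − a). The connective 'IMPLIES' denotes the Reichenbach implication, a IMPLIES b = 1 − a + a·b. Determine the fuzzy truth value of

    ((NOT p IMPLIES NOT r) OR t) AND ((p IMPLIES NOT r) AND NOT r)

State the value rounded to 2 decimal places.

0.59

NOT p = 1 − 0.09 = 0.91
NOT r = 1 − 0.41 = 0.59
NOT p IMPLIES NOT r  [Reichenbach: 1 − a + a·b] with a=0.91, b=0.59 → 0.63
(NOT p IMPLIES NOT r) OR t = max(a, b) on (0.63, 0.27) = 0.63
NOT r = 1 − 0.41 = 0.59
p IMPLIES NOT r  [Reichenbach: 1 − a + a·b] with a=0.09, b=0.59 → 0.96
NOT r = 1 − 0.41 = 0.59
(p IMPLIES NOT r) AND NOT r = min(a, b) on (0.96, 0.59) = 0.59
((NOT p IMPLIES NOT r) OR t) AND ((p IMPLIES NOT r) AND NOT r) = min(a, b) on (0.63, 0.59) = 0.59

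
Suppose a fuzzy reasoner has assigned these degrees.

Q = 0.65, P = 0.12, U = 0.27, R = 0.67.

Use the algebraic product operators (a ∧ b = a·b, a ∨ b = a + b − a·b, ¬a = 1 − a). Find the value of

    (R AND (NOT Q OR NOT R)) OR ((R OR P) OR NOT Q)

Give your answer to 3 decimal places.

NOT Q = 1 − 0.6500 = 0.3500
NOT R = 1 − 0.6700 = 0.3300
NOT Q OR NOT R = a + b − a·b on (0.3500, 0.3300) = 0.5645
R AND (NOT Q OR NOT R) = a·b on (0.6700, 0.5645) = 0.3782
R OR P = a + b − a·b on (0.6700, 0.1200) = 0.7096
NOT Q = 1 − 0.6500 = 0.3500
(R OR P) OR NOT Q = a + b − a·b on (0.7096, 0.3500) = 0.8112
(R AND (NOT Q OR NOT R)) OR ((R OR P) OR NOT Q) = a + b − a·b on (0.3782, 0.8112) = 0.8826

0.883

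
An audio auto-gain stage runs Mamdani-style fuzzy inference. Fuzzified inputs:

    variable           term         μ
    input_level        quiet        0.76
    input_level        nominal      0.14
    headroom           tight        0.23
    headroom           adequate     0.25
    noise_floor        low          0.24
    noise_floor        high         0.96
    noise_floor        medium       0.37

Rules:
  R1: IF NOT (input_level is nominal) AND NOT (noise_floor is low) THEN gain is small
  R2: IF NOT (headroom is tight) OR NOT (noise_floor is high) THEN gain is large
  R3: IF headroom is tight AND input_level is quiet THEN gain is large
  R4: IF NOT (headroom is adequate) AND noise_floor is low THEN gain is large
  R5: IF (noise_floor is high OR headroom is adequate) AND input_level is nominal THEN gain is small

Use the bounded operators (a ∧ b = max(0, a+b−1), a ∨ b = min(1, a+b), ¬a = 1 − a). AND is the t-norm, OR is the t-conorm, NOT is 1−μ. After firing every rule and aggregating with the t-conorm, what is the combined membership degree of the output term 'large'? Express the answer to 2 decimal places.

R1: ¬nominal=1−0.14=0.86, ¬low=1−0.24=0.76; AND[max(0, a+b−1)] → w = 0.62
R2: ¬tight=1−0.23=0.77, ¬high=1−0.96=0.04; OR[min(1, a+b)] → w = 0.81
R3: tight=0.23, quiet=0.76; AND[max(0, a+b−1)] → w = 0.00
R4: ¬adequate=1−0.25=0.75, low=0.24; AND[max(0, a+b−1)] → w = 0.00
R5: (high=0.96 OR adequate=0.25) = 1.00; AND[max(0, a+b−1)] with nominal=0.14 → w = 0.14
Rules with consequent 'large': {R2, R3, R4} → strengths 0.81, 0.00, 0.00
Aggregate via t-conorm [min(1, a+b)]: 0.81

0.81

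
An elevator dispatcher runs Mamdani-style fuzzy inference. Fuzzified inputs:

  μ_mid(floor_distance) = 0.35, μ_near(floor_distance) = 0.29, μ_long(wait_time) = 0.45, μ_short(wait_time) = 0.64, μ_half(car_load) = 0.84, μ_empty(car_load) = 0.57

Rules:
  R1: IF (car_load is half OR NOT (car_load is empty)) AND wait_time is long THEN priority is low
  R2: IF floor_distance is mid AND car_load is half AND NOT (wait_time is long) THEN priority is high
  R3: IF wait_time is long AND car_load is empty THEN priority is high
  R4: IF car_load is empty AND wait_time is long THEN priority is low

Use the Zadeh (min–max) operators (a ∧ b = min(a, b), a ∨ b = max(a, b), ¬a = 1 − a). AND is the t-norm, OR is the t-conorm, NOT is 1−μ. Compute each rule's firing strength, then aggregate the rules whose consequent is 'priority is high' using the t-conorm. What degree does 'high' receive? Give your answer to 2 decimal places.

R1: (half=0.84 OR ¬empty=1−0.57=0.43) = 0.84; AND[min(a, b)] with long=0.45 → w = 0.45
R2: mid=0.35, half=0.84, ¬long=1−0.45=0.55; AND[min(a, b)] → w = 0.35
R3: long=0.45, empty=0.57; AND[min(a, b)] → w = 0.45
R4: empty=0.57, long=0.45; AND[min(a, b)] → w = 0.45
Rules with consequent 'high': {R2, R3} → strengths 0.35, 0.45
Aggregate via t-conorm [max(a, b)]: 0.45

0.45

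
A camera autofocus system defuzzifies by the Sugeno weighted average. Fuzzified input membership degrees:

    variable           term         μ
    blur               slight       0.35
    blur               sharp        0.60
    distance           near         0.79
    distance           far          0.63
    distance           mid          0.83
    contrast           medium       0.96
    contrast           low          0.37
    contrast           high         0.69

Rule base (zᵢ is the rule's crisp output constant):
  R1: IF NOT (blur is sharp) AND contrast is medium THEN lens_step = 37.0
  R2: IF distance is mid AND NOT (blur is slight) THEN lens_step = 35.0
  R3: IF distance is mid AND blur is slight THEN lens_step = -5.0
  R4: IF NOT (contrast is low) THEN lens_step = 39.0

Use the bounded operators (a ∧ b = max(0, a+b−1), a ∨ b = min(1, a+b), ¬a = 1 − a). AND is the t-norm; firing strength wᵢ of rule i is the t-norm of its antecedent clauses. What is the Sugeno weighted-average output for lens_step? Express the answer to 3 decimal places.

32.600

R1 (z=37.0): ¬sharp=1−0.60=0.40, medium=0.96; AND[max(0, a+b−1)] → w = 0.36
R2 (z=35.0): mid=0.83, ¬slight=1−0.35=0.65; AND[max(0, a+b−1)] → w = 0.48
R3 (z=-5.0): mid=0.83, slight=0.35; AND[max(0, a+b−1)] → w = 0.18
R4 (z=39.0): ¬low=1−0.37=0.63 → w = 0.63
Weighted average = (0.36·37.0 + 0.48·35.0 + 0.18·-5.0 + 0.63·39.0) / (0.36 + 0.48 + 0.18 + 0.63)
  = 53.7900 / 1.6500 = 32.600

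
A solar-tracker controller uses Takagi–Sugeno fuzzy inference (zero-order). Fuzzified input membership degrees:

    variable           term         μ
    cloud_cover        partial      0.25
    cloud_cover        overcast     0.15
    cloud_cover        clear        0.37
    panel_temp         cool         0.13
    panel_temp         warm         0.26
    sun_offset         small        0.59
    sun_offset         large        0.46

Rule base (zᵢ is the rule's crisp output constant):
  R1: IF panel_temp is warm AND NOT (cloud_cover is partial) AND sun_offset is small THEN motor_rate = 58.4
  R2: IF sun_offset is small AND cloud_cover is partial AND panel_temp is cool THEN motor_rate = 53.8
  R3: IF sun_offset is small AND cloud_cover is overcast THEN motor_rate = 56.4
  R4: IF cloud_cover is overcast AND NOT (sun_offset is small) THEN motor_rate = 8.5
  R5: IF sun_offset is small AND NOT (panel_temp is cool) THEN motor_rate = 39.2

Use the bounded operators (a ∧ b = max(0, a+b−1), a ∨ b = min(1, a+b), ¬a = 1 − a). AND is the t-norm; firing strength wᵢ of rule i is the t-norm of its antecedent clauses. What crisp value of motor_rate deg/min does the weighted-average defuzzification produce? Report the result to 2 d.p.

R1 (z=58.4): warm=0.26, ¬partial=1−0.25=0.75, small=0.59; AND[max(0, a+b−1)] → w = 0.00
R2 (z=53.8): small=0.59, partial=0.25, cool=0.13; AND[max(0, a+b−1)] → w = 0.00
R3 (z=56.4): small=0.59, overcast=0.15; AND[max(0, a+b−1)] → w = 0.00
R4 (z=8.5): overcast=0.15, ¬small=1−0.59=0.41; AND[max(0, a+b−1)] → w = 0.00
R5 (z=39.2): small=0.59, ¬cool=1−0.13=0.87; AND[max(0, a+b−1)] → w = 0.46
Weighted average = (0.00·58.4 + 0.00·53.8 + 0.00·56.4 + 0.00·8.5 + 0.46·39.2) / (0.00 + 0.00 + 0.00 + 0.00 + 0.46)
  = 18.0320 / 0.4600 = 39.20

39.20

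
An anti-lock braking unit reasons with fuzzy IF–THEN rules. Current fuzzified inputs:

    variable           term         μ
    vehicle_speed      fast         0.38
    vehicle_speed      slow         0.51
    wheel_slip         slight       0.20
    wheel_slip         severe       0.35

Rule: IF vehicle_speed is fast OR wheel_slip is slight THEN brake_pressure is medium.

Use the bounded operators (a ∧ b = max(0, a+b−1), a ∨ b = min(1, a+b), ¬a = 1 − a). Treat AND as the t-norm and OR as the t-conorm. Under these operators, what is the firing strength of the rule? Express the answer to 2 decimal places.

firing strength: fast=0.38, slight=0.20; OR[min(1, a+b)] → w = 0.58

0.58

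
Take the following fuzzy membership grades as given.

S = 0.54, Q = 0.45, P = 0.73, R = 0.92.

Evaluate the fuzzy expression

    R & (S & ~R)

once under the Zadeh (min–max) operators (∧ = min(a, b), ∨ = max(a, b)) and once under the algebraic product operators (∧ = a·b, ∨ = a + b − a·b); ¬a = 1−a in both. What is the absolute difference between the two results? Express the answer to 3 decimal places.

0.040

Under Zadeh (min–max):
  ~R = 1 − 0.92 = 0.08
  S & ~R = min(a, b) on (0.54, 0.08) = 0.08
  R & (S & ~R) = min(a, b) on (0.92, 0.08) = 0.08
  → value = 0.0800
Under algebraic product:
  ~R = 1 − 0.9200 = 0.0800
  S & ~R = a·b on (0.5400, 0.0800) = 0.0432
  R & (S & ~R) = a·b on (0.9200, 0.0432) = 0.0397
  → value = 0.0397
|0.0800 − 0.0397| = 0.040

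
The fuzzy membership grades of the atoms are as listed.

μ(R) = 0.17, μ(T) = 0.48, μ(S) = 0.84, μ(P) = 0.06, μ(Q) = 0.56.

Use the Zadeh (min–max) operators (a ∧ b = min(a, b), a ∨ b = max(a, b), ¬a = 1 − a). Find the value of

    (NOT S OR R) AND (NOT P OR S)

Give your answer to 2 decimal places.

NOT S = 1 − 0.84 = 0.16
NOT S OR R = max(a, b) on (0.16, 0.17) = 0.17
NOT P = 1 − 0.06 = 0.94
NOT P OR S = max(a, b) on (0.94, 0.84) = 0.94
(NOT S OR R) AND (NOT P OR S) = min(a, b) on (0.17, 0.94) = 0.17

0.17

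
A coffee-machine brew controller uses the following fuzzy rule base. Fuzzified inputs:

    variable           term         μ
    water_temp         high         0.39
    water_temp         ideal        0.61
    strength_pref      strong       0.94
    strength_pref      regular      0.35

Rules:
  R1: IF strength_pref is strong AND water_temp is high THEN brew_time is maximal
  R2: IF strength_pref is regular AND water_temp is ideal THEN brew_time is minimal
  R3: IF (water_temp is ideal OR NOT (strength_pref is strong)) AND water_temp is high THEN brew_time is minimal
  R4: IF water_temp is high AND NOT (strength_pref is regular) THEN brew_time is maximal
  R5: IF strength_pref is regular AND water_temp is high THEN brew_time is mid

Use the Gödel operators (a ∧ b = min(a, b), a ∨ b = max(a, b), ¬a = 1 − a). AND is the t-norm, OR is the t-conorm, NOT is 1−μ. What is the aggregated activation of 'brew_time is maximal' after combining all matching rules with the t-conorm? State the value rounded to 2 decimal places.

0.39

R1: strong=0.94, high=0.39; AND[min(a, b)] → w = 0.39
R2: regular=0.35, ideal=0.61; AND[min(a, b)] → w = 0.35
R3: (ideal=0.61 OR ¬strong=1−0.94=0.06) = 0.61; AND[min(a, b)] with high=0.39 → w = 0.39
R4: high=0.39, ¬regular=1−0.35=0.65; AND[min(a, b)] → w = 0.39
R5: regular=0.35, high=0.39; AND[min(a, b)] → w = 0.35
Rules with consequent 'maximal': {R1, R4} → strengths 0.39, 0.39
Aggregate via t-conorm [max(a, b)]: 0.39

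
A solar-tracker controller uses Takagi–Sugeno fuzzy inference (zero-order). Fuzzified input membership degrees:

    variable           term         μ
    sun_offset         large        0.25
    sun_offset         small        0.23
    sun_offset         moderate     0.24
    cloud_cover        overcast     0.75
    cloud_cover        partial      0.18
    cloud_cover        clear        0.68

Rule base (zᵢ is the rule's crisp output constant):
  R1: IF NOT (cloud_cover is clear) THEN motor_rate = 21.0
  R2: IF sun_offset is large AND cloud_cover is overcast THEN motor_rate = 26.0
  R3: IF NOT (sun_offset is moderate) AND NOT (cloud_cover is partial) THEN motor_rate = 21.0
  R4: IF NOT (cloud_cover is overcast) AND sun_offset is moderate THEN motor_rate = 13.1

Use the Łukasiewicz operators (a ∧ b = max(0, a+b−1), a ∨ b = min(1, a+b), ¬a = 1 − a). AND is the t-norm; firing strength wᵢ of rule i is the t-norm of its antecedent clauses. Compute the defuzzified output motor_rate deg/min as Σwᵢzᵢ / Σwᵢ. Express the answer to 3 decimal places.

R1 (z=21.0): ¬clear=1−0.68=0.32 → w = 0.32
R2 (z=26.0): large=0.25, overcast=0.75; AND[max(0, a+b−1)] → w = 0.00
R3 (z=21.0): ¬moderate=1−0.24=0.76, ¬partial=1−0.18=0.82; AND[max(0, a+b−1)] → w = 0.58
R4 (z=13.1): ¬overcast=1−0.75=0.25, moderate=0.24; AND[max(0, a+b−1)] → w = 0.00
Weighted average = (0.32·21.0 + 0.00·26.0 + 0.58·21.0 + 0.00·13.1) / (0.32 + 0.00 + 0.58 + 0.00)
  = 18.9000 / 0.9000 = 21.000

21.000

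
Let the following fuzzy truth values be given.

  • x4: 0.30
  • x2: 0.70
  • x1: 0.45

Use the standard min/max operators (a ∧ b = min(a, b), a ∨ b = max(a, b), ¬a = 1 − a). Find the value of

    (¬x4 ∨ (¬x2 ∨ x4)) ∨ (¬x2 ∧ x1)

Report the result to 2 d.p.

0.70

¬x4 = 1 − 0.30 = 0.70
¬x2 = 1 − 0.70 = 0.30
¬x2 ∨ x4 = max(a, b) on (0.30, 0.30) = 0.30
¬x4 ∨ (¬x2 ∨ x4) = max(a, b) on (0.70, 0.30) = 0.70
¬x2 = 1 − 0.70 = 0.30
¬x2 ∧ x1 = min(a, b) on (0.30, 0.45) = 0.30
(¬x4 ∨ (¬x2 ∨ x4)) ∨ (¬x2 ∧ x1) = max(a, b) on (0.70, 0.30) = 0.70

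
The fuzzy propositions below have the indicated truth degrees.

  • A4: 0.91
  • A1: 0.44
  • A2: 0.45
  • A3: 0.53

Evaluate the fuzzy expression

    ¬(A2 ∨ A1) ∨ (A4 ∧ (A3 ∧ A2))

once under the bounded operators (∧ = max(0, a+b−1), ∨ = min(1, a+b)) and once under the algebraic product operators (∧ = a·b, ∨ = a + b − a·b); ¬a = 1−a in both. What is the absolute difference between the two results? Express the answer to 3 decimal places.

0.348

Under bounded:
  A2 ∨ A1 = min(1, a+b) on (0.45, 0.44) = 0.89
  ¬(A2 ∨ A1) = 1 − 0.89 = 0.11
  A3 ∧ A2 = max(0, a+b−1) on (0.53, 0.45) = 0.00
  A4 ∧ (A3 ∧ A2) = max(0, a+b−1) on (0.91, 0.00) = 0.00
  ¬(A2 ∨ A1) ∨ (A4 ∧ (A3 ∧ A2)) = min(1, a+b) on (0.11, 0.00) = 0.11
  → value = 0.1100
Under algebraic product:
  A2 ∨ A1 = a + b − a·b on (0.4500, 0.4400) = 0.6920
  ¬(A2 ∨ A1) = 1 − 0.6920 = 0.3080
  A3 ∧ A2 = a·b on (0.5300, 0.4500) = 0.2385
  A4 ∧ (A3 ∧ A2) = a·b on (0.9100, 0.2385) = 0.2170
  ¬(A2 ∨ A1) ∨ (A4 ∧ (A3 ∧ A2)) = a + b − a·b on (0.3080, 0.2170) = 0.4582
  → value = 0.4582
|0.1100 − 0.4582| = 0.348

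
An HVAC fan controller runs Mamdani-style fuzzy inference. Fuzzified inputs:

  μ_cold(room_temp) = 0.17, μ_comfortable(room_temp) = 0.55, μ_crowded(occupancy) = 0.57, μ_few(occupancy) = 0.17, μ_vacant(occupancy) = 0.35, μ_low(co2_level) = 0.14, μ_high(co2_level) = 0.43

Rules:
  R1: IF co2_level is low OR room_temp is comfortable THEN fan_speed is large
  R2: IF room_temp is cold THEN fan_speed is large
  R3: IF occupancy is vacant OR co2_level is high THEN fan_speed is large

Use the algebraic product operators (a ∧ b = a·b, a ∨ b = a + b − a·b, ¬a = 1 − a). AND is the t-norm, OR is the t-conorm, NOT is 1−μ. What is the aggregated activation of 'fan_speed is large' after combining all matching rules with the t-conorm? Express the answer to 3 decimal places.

0.881

R1: low=0.14, comfortable=0.55; OR[a + b − a·b] → w = 0.6130
R2: cold=0.17 → w = 0.1700
R3: vacant=0.35, high=0.43; OR[a + b − a·b] → w = 0.6295
Rules with consequent 'large': {R1, R2, R3} → strengths 0.6130, 0.1700, 0.6295
Aggregate via t-conorm [a + b − a·b]: 0.8810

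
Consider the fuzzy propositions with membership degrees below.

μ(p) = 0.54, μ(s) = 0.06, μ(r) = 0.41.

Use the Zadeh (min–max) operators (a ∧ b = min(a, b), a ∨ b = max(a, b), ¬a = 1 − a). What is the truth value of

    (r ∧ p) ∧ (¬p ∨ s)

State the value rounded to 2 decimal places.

r ∧ p = min(a, b) on (0.41, 0.54) = 0.41
¬p = 1 − 0.54 = 0.46
¬p ∨ s = max(a, b) on (0.46, 0.06) = 0.46
(r ∧ p) ∧ (¬p ∨ s) = min(a, b) on (0.41, 0.46) = 0.41

0.41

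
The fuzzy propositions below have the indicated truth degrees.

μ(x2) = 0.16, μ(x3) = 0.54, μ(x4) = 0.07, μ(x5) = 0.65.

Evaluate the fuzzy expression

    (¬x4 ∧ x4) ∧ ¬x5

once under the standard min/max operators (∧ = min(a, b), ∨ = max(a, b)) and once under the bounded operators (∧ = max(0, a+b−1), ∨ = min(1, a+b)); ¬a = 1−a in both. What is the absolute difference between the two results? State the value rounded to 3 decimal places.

0.070

Under standard min/max:
  ¬x4 = 1 − 0.07 = 0.93
  ¬x4 ∧ x4 = min(a, b) on (0.93, 0.07) = 0.07
  ¬x5 = 1 − 0.65 = 0.35
  (¬x4 ∧ x4) ∧ ¬x5 = min(a, b) on (0.07, 0.35) = 0.07
  → value = 0.0700
Under bounded:
  ¬x4 = 1 − 0.07 = 0.93
  ¬x4 ∧ x4 = max(0, a+b−1) on (0.93, 0.07) = 0.00
  ¬x5 = 1 − 0.65 = 0.35
  (¬x4 ∧ x4) ∧ ¬x5 = max(0, a+b−1) on (0.00, 0.35) = 0.00
  → value = 0.0000
|0.0700 − 0.0000| = 0.070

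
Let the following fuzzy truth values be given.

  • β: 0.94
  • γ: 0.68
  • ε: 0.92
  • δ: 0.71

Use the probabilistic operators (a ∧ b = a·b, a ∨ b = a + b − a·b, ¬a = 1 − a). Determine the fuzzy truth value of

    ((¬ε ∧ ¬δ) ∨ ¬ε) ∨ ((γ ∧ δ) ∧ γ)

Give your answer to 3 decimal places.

¬ε = 1 − 0.9200 = 0.0800
¬δ = 1 − 0.7100 = 0.2900
¬ε ∧ ¬δ = a·b on (0.0800, 0.2900) = 0.0232
¬ε = 1 − 0.9200 = 0.0800
(¬ε ∧ ¬δ) ∨ ¬ε = a + b − a·b on (0.0232, 0.0800) = 0.1013
γ ∧ δ = a·b on (0.6800, 0.7100) = 0.4828
(γ ∧ δ) ∧ γ = a·b on (0.4828, 0.6800) = 0.3283
((¬ε ∧ ¬δ) ∨ ¬ε) ∨ ((γ ∧ δ) ∧ γ) = a + b − a·b on (0.1013, 0.3283) = 0.3964

0.396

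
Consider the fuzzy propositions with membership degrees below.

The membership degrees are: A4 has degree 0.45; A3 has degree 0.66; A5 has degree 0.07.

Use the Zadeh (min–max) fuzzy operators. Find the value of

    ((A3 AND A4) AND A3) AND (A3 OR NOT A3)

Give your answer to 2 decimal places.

A3 AND A4 = min(a, b) on (0.66, 0.45) = 0.45
(A3 AND A4) AND A3 = min(a, b) on (0.45, 0.66) = 0.45
NOT A3 = 1 − 0.66 = 0.34
A3 OR NOT A3 = max(a, b) on (0.66, 0.34) = 0.66
((A3 AND A4) AND A3) AND (A3 OR NOT A3) = min(a, b) on (0.45, 0.66) = 0.45

0.45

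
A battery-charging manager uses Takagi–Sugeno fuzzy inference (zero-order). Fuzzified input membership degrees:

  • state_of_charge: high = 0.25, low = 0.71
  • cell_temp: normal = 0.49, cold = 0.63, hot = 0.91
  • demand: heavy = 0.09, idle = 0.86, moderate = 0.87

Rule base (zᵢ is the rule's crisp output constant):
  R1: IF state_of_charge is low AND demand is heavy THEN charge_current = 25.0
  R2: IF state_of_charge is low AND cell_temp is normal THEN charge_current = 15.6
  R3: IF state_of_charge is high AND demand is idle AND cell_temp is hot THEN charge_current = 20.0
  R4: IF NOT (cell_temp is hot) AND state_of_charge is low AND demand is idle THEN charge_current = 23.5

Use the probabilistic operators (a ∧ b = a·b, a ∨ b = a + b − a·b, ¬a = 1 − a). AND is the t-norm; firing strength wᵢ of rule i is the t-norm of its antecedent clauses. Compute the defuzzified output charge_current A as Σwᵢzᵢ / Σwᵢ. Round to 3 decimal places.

R1 (z=25.0): low=0.71, heavy=0.09; AND[a·b] → w = 0.0639
R2 (z=15.6): low=0.71, normal=0.49; AND[a·b] → w = 0.3479
R3 (z=20.0): high=0.25, idle=0.86, hot=0.91; AND[a·b] → w = 0.1956
R4 (z=23.5): ¬hot=1−0.91=0.09, low=0.71, idle=0.86; AND[a·b] → w = 0.0550
Weighted average = (0.0639·25.0 + 0.3479·15.6 + 0.1956·20.0 + 0.0550·23.5) / (0.0639 + 0.3479 + 0.1956 + 0.0550)
  = 12.2292 / 0.6624 = 18.462

18.462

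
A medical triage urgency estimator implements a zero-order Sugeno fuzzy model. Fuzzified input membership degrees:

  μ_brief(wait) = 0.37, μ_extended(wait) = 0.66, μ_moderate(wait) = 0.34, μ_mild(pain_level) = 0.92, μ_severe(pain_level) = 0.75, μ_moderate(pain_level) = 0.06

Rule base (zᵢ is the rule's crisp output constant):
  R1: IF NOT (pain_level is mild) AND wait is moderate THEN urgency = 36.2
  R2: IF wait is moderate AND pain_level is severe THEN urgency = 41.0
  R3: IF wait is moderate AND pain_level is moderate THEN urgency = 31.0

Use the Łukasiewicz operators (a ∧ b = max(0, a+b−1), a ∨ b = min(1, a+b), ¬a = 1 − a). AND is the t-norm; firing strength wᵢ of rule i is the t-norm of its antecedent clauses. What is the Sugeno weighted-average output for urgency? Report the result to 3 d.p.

41.000

R1 (z=36.2): ¬mild=1−0.92=0.08, moderate=0.34; AND[max(0, a+b−1)] → w = 0.00
R2 (z=41.0): moderate=0.34, severe=0.75; AND[max(0, a+b−1)] → w = 0.09
R3 (z=31.0): moderate=0.34, moderate=0.06; AND[max(0, a+b−1)] → w = 0.00
Weighted average = (0.00·36.2 + 0.09·41.0 + 0.00·31.0) / (0.00 + 0.09 + 0.00)
  = 3.6900 / 0.0900 = 41.000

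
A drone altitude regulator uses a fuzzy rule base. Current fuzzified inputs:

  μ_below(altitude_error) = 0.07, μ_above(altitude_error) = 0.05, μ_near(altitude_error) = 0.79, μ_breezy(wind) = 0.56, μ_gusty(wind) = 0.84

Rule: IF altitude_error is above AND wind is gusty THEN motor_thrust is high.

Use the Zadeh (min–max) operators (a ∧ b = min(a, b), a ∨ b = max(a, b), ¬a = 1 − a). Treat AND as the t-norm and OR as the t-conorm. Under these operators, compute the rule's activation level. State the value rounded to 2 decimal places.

0.05

firing strength: above=0.05, gusty=0.84; AND[min(a, b)] → w = 0.05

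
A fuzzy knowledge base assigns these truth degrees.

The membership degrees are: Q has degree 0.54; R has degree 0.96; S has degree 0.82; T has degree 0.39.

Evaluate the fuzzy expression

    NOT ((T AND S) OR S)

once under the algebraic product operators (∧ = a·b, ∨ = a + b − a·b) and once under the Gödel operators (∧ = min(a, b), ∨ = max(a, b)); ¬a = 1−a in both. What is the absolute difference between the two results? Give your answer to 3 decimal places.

Under algebraic product:
  T AND S = a·b on (0.3900, 0.8200) = 0.3198
  (T AND S) OR S = a + b − a·b on (0.3198, 0.8200) = 0.8776
  NOT ((T AND S) OR S) = 1 − 0.8776 = 0.1224
  → value = 0.1224
Under Gödel:
  T AND S = min(a, b) on (0.39, 0.82) = 0.39
  (T AND S) OR S = max(a, b) on (0.39, 0.82) = 0.82
  NOT ((T AND S) OR S) = 1 − 0.82 = 0.18
  → value = 0.1800
|0.1224 − 0.1800| = 0.058

0.058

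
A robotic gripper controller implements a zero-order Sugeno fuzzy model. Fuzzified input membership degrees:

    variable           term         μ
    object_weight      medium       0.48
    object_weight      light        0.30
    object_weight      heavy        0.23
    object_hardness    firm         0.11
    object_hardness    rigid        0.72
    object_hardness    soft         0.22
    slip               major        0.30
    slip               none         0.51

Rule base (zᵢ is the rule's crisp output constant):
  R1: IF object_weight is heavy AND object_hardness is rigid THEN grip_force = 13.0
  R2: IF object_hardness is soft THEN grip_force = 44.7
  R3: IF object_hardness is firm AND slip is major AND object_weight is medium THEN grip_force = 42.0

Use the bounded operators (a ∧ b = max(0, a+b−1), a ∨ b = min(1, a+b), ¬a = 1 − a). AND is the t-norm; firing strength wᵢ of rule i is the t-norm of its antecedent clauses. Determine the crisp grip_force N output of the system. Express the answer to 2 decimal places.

44.70

R1 (z=13.0): heavy=0.23, rigid=0.72; AND[max(0, a+b−1)] → w = 0.00
R2 (z=44.7): soft=0.22 → w = 0.22
R3 (z=42.0): firm=0.11, major=0.30, medium=0.48; AND[max(0, a+b−1)] → w = 0.00
Weighted average = (0.00·13.0 + 0.22·44.7 + 0.00·42.0) / (0.00 + 0.22 + 0.00)
  = 9.8340 / 0.2200 = 44.70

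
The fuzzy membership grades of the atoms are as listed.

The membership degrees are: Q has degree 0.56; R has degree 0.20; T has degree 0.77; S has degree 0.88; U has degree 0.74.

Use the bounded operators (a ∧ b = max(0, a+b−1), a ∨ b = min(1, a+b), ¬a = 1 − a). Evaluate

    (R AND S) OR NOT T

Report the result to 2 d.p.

0.31

R AND S = max(0, a+b−1) on (0.20, 0.88) = 0.08
NOT T = 1 − 0.77 = 0.23
(R AND S) OR NOT T = min(1, a+b) on (0.08, 0.23) = 0.31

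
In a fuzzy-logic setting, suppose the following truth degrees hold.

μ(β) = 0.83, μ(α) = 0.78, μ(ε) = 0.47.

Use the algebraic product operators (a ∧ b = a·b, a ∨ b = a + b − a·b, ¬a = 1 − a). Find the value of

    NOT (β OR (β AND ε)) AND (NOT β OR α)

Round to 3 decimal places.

β AND ε = a·b on (0.8300, 0.4700) = 0.3901
β OR (β AND ε) = a + b − a·b on (0.8300, 0.3901) = 0.8963
NOT (β OR (β AND ε)) = 1 − 0.8963 = 0.1037
NOT β = 1 − 0.8300 = 0.1700
NOT β OR α = a + b − a·b on (0.1700, 0.7800) = 0.8174
NOT (β OR (β AND ε)) AND (NOT β OR α) = a·b on (0.1037, 0.8174) = 0.0848

0.085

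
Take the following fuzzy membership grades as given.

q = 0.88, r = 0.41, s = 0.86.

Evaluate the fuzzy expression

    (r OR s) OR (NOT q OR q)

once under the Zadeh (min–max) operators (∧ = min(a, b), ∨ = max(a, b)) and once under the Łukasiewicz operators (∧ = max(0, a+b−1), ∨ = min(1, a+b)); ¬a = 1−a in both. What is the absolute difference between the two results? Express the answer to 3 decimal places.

0.120

Under Zadeh (min–max):
  r OR s = max(a, b) on (0.41, 0.86) = 0.86
  NOT q = 1 − 0.88 = 0.12
  NOT q OR q = max(a, b) on (0.12, 0.88) = 0.88
  (r OR s) OR (NOT q OR q) = max(a, b) on (0.86, 0.88) = 0.88
  → value = 0.8800
Under Łukasiewicz:
  r OR s = min(1, a+b) on (0.41, 0.86) = 1.00
  NOT q = 1 − 0.88 = 0.12
  NOT q OR q = min(1, a+b) on (0.12, 0.88) = 1.00
  (r OR s) OR (NOT q OR q) = min(1, a+b) on (1.00, 1.00) = 1.00
  → value = 1.0000
|0.8800 − 1.0000| = 0.120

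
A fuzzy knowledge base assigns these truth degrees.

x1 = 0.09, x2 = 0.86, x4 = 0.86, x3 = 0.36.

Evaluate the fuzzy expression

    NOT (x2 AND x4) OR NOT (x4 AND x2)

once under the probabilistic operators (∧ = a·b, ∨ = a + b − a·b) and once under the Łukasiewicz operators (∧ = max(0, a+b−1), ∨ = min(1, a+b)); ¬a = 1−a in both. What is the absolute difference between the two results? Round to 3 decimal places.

0.107

Under probabilistic:
  x2 AND x4 = a·b on (0.8600, 0.8600) = 0.7396
  NOT (x2 AND x4) = 1 − 0.7396 = 0.2604
  x4 AND x2 = a·b on (0.8600, 0.8600) = 0.7396
  NOT (x4 AND x2) = 1 − 0.7396 = 0.2604
  NOT (x2 AND x4) OR NOT (x4 AND x2) = a + b − a·b on (0.2604, 0.2604) = 0.4530
  → value = 0.4530
Under Łukasiewicz:
  x2 AND x4 = max(0, a+b−1) on (0.86, 0.86) = 0.72
  NOT (x2 AND x4) = 1 − 0.72 = 0.28
  x4 AND x2 = max(0, a+b−1) on (0.86, 0.86) = 0.72
  NOT (x4 AND x2) = 1 − 0.72 = 0.28
  NOT (x2 AND x4) OR NOT (x4 AND x2) = min(1, a+b) on (0.28, 0.28) = 0.56
  → value = 0.5600
|0.4530 − 0.5600| = 0.107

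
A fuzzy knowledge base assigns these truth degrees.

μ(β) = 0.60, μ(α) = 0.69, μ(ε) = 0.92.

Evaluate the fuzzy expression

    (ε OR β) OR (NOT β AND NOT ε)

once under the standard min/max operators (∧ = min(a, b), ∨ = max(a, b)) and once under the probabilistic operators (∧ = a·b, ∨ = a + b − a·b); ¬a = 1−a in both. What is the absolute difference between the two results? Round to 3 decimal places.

0.049

Under standard min/max:
  ε OR β = max(a, b) on (0.92, 0.60) = 0.92
  NOT β = 1 − 0.60 = 0.40
  NOT ε = 1 − 0.92 = 0.08
  NOT β AND NOT ε = min(a, b) on (0.40, 0.08) = 0.08
  (ε OR β) OR (NOT β AND NOT ε) = max(a, b) on (0.92, 0.08) = 0.92
  → value = 0.9200
Under probabilistic:
  ε OR β = a + b − a·b on (0.9200, 0.6000) = 0.9680
  NOT β = 1 − 0.6000 = 0.4000
  NOT ε = 1 − 0.9200 = 0.0800
  NOT β AND NOT ε = a·b on (0.4000, 0.0800) = 0.0320
  (ε OR β) OR (NOT β AND NOT ε) = a + b − a·b on (0.9680, 0.0320) = 0.9690
  → value = 0.9690
|0.9200 − 0.9690| = 0.049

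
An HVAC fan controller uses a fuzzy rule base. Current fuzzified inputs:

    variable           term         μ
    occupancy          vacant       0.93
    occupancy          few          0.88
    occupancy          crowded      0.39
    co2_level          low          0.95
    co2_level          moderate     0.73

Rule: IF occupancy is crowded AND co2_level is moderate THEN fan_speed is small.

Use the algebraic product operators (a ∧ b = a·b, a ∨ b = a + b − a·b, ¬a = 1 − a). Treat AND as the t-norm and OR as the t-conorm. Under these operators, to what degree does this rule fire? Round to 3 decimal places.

0.285

firing strength: crowded=0.39, moderate=0.73; AND[a·b] → w = 0.2847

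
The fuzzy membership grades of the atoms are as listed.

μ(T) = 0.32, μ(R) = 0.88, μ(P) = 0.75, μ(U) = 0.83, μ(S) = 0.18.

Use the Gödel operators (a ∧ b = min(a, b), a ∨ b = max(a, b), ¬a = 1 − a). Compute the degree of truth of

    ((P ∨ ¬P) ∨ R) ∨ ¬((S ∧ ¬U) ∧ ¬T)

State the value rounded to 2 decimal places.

0.88

¬P = 1 − 0.75 = 0.25
P ∨ ¬P = max(a, b) on (0.75, 0.25) = 0.75
(P ∨ ¬P) ∨ R = max(a, b) on (0.75, 0.88) = 0.88
¬U = 1 − 0.83 = 0.17
S ∧ ¬U = min(a, b) on (0.18, 0.17) = 0.17
¬T = 1 − 0.32 = 0.68
(S ∧ ¬U) ∧ ¬T = min(a, b) on (0.17, 0.68) = 0.17
¬((S ∧ ¬U) ∧ ¬T) = 1 − 0.17 = 0.83
((P ∨ ¬P) ∨ R) ∨ ¬((S ∧ ¬U) ∧ ¬T) = max(a, b) on (0.88, 0.83) = 0.88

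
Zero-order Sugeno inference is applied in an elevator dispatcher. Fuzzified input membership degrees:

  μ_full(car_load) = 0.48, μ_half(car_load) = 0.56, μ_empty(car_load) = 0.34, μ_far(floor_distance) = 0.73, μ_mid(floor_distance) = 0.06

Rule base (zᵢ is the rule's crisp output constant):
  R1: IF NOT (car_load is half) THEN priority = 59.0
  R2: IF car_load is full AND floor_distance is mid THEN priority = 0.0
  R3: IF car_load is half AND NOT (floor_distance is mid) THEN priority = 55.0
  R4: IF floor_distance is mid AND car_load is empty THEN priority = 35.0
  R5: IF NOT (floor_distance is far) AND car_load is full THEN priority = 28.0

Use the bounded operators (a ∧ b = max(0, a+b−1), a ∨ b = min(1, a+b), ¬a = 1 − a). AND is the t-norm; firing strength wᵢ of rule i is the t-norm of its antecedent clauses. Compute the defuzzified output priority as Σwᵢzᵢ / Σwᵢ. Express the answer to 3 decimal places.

56.872

R1 (z=59.0): ¬half=1−0.56=0.44 → w = 0.44
R2 (z=0.0): full=0.48, mid=0.06; AND[max(0, a+b−1)] → w = 0.00
R3 (z=55.0): half=0.56, ¬mid=1−0.06=0.94; AND[max(0, a+b−1)] → w = 0.50
R4 (z=35.0): mid=0.06, empty=0.34; AND[max(0, a+b−1)] → w = 0.00
R5 (z=28.0): ¬far=1−0.73=0.27, full=0.48; AND[max(0, a+b−1)] → w = 0.00
Weighted average = (0.44·59.0 + 0.00·0.0 + 0.50·55.0 + 0.00·35.0 + 0.00·28.0) / (0.44 + 0.00 + 0.50 + 0.00 + 0.00)
  = 53.4600 / 0.9400 = 56.872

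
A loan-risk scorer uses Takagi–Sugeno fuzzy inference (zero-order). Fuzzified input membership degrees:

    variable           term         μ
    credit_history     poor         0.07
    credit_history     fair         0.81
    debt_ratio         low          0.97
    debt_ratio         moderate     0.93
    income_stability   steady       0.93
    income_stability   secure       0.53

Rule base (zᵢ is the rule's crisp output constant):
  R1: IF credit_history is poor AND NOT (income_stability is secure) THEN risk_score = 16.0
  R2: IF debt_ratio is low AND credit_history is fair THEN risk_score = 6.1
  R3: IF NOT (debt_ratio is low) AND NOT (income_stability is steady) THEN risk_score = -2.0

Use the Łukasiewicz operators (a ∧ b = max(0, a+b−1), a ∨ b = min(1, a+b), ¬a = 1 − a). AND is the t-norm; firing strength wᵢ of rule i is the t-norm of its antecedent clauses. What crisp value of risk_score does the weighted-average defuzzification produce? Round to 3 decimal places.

R1 (z=16.0): poor=0.07, ¬secure=1−0.53=0.47; AND[max(0, a+b−1)] → w = 0.00
R2 (z=6.1): low=0.97, fair=0.81; AND[max(0, a+b−1)] → w = 0.78
R3 (z=-2.0): ¬low=1−0.97=0.03, ¬steady=1−0.93=0.07; AND[max(0, a+b−1)] → w = 0.00
Weighted average = (0.00·16.0 + 0.78·6.1 + 0.00·-2.0) / (0.00 + 0.78 + 0.00)
  = 4.7580 / 0.7800 = 6.100

6.100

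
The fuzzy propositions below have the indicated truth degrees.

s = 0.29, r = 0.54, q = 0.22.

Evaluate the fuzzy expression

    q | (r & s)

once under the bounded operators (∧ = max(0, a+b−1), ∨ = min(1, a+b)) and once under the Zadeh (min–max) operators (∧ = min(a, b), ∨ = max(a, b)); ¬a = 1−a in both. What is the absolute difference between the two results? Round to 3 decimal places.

Under bounded:
  r & s = max(0, a+b−1) on (0.54, 0.29) = 0.00
  q | (r & s) = min(1, a+b) on (0.22, 0.00) = 0.22
  → value = 0.2200
Under Zadeh (min–max):
  r & s = min(a, b) on (0.54, 0.29) = 0.29
  q | (r & s) = max(a, b) on (0.22, 0.29) = 0.29
  → value = 0.2900
|0.2200 − 0.2900| = 0.070

0.070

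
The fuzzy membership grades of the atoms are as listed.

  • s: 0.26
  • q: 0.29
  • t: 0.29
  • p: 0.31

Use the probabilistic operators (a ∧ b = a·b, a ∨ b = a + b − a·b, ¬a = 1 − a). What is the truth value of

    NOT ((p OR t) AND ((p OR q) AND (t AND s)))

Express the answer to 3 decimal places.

0.980

p OR t = a + b − a·b on (0.3100, 0.2900) = 0.5101
p OR q = a + b − a·b on (0.3100, 0.2900) = 0.5101
t AND s = a·b on (0.2900, 0.2600) = 0.0754
(p OR q) AND (t AND s) = a·b on (0.5101, 0.0754) = 0.0385
(p OR t) AND ((p OR q) AND (t AND s)) = a·b on (0.5101, 0.0385) = 0.0196
NOT ((p OR t) AND ((p OR q) AND (t AND s))) = 1 − 0.0196 = 0.9804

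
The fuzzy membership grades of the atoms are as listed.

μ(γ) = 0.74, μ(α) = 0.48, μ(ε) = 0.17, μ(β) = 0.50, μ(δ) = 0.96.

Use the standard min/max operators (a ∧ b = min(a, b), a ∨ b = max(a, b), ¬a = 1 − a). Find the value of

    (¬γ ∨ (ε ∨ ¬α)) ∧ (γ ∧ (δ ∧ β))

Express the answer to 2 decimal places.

¬γ = 1 − 0.74 = 0.26
¬α = 1 − 0.48 = 0.52
ε ∨ ¬α = max(a, b) on (0.17, 0.52) = 0.52
¬γ ∨ (ε ∨ ¬α) = max(a, b) on (0.26, 0.52) = 0.52
δ ∧ β = min(a, b) on (0.96, 0.50) = 0.50
γ ∧ (δ ∧ β) = min(a, b) on (0.74, 0.50) = 0.50
(¬γ ∨ (ε ∨ ¬α)) ∧ (γ ∧ (δ ∧ β)) = min(a, b) on (0.52, 0.50) = 0.50

0.50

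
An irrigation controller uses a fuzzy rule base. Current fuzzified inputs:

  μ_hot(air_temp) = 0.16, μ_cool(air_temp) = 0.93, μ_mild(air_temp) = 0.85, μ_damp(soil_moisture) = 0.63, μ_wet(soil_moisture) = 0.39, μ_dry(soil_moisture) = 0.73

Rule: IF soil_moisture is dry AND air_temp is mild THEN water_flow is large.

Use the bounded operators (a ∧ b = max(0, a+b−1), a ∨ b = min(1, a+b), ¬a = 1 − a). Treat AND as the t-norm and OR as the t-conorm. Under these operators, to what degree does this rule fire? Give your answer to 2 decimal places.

0.58

firing strength: dry=0.73, mild=0.85; AND[max(0, a+b−1)] → w = 0.58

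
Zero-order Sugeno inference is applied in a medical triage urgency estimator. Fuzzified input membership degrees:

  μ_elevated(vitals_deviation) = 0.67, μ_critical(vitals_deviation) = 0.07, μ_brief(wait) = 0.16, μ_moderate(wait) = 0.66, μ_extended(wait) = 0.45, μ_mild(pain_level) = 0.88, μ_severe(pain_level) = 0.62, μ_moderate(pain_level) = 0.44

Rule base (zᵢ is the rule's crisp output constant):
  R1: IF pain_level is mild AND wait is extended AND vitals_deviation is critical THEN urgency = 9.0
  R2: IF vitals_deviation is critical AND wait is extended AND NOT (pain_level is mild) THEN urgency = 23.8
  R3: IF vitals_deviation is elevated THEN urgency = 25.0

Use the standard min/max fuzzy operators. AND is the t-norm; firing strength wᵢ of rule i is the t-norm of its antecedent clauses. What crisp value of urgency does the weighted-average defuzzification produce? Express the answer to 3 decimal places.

R1 (z=9.0): mild=0.88, extended=0.45, critical=0.07; AND[min(a, b)] → w = 0.07
R2 (z=23.8): critical=0.07, extended=0.45, ¬mild=1−0.88=0.12; AND[min(a, b)] → w = 0.07
R3 (z=25.0): elevated=0.67 → w = 0.67
Weighted average = (0.07·9.0 + 0.07·23.8 + 0.67·25.0) / (0.07 + 0.07 + 0.67)
  = 19.0460 / 0.8100 = 23.514

23.514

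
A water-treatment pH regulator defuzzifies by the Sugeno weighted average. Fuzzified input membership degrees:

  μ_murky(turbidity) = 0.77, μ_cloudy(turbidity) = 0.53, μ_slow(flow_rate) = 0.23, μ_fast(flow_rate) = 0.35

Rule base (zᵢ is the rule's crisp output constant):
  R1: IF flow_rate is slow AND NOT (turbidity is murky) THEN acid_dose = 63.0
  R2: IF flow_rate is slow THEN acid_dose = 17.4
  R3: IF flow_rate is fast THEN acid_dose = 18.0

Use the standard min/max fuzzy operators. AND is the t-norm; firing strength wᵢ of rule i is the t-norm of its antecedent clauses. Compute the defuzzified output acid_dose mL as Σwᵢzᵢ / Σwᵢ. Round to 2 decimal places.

30.61

R1 (z=63.0): slow=0.23, ¬murky=1−0.77=0.23; AND[min(a, b)] → w = 0.23
R2 (z=17.4): slow=0.23 → w = 0.23
R3 (z=18.0): fast=0.35 → w = 0.35
Weighted average = (0.23·63.0 + 0.23·17.4 + 0.35·18.0) / (0.23 + 0.23 + 0.35)
  = 24.7920 / 0.8100 = 30.61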